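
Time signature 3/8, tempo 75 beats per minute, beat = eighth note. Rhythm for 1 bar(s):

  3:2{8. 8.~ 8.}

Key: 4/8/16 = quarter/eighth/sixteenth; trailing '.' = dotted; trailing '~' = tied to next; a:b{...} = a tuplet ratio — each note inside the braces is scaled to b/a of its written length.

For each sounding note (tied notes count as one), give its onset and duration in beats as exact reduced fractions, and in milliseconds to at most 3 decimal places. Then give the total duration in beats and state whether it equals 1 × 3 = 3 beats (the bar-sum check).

1) 0.0ms=0b +800.0ms=1b
2) 800.0ms=1b +1600.0ms=2b
Σ=3b of 3 (75bpm 3/8) — PASS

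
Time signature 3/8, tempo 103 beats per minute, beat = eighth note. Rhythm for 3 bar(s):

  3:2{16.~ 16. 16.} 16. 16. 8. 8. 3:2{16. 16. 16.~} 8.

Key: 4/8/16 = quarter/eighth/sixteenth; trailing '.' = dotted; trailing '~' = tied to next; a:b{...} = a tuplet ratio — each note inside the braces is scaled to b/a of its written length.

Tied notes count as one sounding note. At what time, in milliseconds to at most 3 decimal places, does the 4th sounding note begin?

1. 0.0ms @ 0 + 582.524ms (1)
2. 582.524ms @ 1 + 291.262ms (1/2)
3. 873.786ms @ 3/2 + 436.893ms (3/4)
4. 1310.68ms @ 9/4 + 436.893ms (3/4)
5. 1747.573ms @ 3 + 873.786ms (3/2)
6. 2621.359ms @ 9/2 + 873.786ms (3/2)
7. 3495.146ms @ 6 + 291.262ms (1/2)
8. 3786.408ms @ 13/2 + 291.262ms (1/2)
9. 4077.67ms @ 7 + 1165.049ms (2)

note 4 onset = 9/4b = 1310.68ms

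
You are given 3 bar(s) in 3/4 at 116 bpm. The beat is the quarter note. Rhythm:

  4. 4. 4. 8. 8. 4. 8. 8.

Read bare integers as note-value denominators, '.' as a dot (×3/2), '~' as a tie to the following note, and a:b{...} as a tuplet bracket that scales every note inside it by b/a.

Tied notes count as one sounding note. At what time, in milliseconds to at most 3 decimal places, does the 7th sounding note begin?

1. 0.0ms @ 0 + 775.862ms (3/2)
2. 775.862ms @ 3/2 + 775.862ms (3/2)
3. 1551.724ms @ 3 + 775.862ms (3/2)
4. 2327.586ms @ 9/2 + 387.931ms (3/4)
5. 2715.517ms @ 21/4 + 387.931ms (3/4)
6. 3103.448ms @ 6 + 775.862ms (3/2)
7. 3879.31ms @ 15/2 + 387.931ms (3/4)
8. 4267.241ms @ 33/4 + 387.931ms (3/4)

note 7 onset = 15/2b = 3879.31ms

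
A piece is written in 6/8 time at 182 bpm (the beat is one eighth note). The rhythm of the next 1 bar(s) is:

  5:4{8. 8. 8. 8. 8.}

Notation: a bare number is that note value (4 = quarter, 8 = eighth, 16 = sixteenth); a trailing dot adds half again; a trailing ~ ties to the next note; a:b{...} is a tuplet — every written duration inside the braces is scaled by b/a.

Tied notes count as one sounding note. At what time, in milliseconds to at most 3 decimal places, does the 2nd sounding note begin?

1. 0.0ms @ 0 + 395.604ms (6/5)
2. 395.604ms @ 6/5 + 395.604ms (6/5)
3. 791.209ms @ 12/5 + 395.604ms (6/5)
4. 1186.813ms @ 18/5 + 395.604ms (6/5)
5. 1582.418ms @ 24/5 + 395.604ms (6/5)

note 2 onset = 6/5b = 395.604ms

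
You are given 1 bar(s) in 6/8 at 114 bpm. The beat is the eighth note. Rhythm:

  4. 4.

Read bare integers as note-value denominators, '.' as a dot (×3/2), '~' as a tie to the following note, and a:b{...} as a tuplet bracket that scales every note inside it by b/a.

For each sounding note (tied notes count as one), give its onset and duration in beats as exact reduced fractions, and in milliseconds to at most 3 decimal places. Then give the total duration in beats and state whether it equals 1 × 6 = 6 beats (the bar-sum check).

1) 0.0ms=0b +1578.947ms=3b
2) 1578.947ms=3b +1578.947ms=3b
Σ=6b of 6 (114bpm 6/8) — PASS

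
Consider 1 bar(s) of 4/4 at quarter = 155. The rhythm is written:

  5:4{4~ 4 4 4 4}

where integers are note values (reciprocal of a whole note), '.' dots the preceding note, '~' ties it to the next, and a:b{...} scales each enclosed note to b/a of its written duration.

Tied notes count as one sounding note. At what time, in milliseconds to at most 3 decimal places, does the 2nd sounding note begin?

note 2 onset = 8/5b = 619.355ms

1. 0.0ms @ 0 + 619.355ms (8/5)
2. 619.355ms @ 8/5 + 309.677ms (4/5)
3. 929.032ms @ 12/5 + 309.677ms (4/5)
4. 1238.71ms @ 16/5 + 309.677ms (4/5)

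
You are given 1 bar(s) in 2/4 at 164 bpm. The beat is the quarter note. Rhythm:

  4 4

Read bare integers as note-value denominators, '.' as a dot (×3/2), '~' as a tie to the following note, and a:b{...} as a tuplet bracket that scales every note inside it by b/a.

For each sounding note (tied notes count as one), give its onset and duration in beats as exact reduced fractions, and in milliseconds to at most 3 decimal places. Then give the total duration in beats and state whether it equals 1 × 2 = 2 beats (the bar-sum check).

1) 0.0ms=0b +365.854ms=1b
2) 365.854ms=1b +365.854ms=1b
Σ=2b of 2 (164bpm 2/4) — PASS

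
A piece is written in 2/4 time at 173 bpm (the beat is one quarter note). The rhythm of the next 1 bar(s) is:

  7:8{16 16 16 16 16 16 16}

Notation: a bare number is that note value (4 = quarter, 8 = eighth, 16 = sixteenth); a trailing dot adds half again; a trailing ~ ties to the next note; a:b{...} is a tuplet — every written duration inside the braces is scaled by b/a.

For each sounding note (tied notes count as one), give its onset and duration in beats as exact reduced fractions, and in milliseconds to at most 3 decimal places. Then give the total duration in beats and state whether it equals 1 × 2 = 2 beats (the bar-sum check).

1) 0.0ms=0b +99.092ms=2/7b
2) 99.092ms=2/7b +99.092ms=2/7b
3) 198.183ms=4/7b +99.092ms=2/7b
4) 297.275ms=6/7b +99.092ms=2/7b
5) 396.367ms=8/7b +99.092ms=2/7b
6) 495.458ms=10/7b +99.092ms=2/7b
7) 594.55ms=12/7b +99.092ms=2/7b
Σ=2b of 2 (173bpm 2/4) — PASS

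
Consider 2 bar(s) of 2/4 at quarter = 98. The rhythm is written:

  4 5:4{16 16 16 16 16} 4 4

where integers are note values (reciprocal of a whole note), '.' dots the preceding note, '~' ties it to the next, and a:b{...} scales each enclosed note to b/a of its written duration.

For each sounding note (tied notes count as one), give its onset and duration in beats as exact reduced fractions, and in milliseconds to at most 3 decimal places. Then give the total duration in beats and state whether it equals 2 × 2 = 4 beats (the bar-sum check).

1) 0.0ms=0b +612.245ms=1b
2) 612.245ms=1b +122.449ms=1/5b
3) 734.694ms=6/5b +122.449ms=1/5b
4) 857.143ms=7/5b +122.449ms=1/5b
5) 979.592ms=8/5b +122.449ms=1/5b
6) 1102.041ms=9/5b +122.449ms=1/5b
7) 1224.49ms=2b +612.245ms=1b
8) 1836.735ms=3b +612.245ms=1b
Σ=4b of 4 (98bpm 2/4) — PASS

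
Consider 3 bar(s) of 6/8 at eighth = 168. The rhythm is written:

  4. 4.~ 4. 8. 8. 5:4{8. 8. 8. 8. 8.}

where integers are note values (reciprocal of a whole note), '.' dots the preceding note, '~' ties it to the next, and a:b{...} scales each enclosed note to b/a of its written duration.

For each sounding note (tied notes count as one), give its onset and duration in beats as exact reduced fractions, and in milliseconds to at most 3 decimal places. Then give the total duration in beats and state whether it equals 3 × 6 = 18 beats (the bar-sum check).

1) 0.0ms=0b +1071.429ms=3b
2) 1071.429ms=3b +2142.857ms=6b
3) 3214.286ms=9b +535.714ms=3/2b
4) 3750.0ms=21/2b +535.714ms=3/2b
5) 4285.714ms=12b +428.571ms=6/5b
6) 4714.286ms=66/5b +428.571ms=6/5b
7) 5142.857ms=72/5b +428.571ms=6/5b
8) 5571.429ms=78/5b +428.571ms=6/5b
9) 6000.0ms=84/5b +428.571ms=6/5b
Σ=18b of 18 (168bpm 6/8) — PASS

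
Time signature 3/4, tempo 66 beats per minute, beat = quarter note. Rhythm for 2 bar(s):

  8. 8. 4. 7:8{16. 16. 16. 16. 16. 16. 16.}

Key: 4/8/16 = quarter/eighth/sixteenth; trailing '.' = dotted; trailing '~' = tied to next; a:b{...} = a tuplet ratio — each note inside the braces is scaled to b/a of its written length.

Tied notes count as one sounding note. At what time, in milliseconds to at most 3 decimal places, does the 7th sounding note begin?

1. 0.0ms @ 0 + 681.818ms (3/4)
2. 681.818ms @ 3/4 + 681.818ms (3/4)
3. 1363.636ms @ 3/2 + 1363.636ms (3/2)
4. 2727.273ms @ 3 + 389.61ms (3/7)
5. 3116.883ms @ 24/7 + 389.61ms (3/7)
6. 3506.494ms @ 27/7 + 389.61ms (3/7)
7. 3896.104ms @ 30/7 + 389.61ms (3/7)
8. 4285.714ms @ 33/7 + 389.61ms (3/7)
9. 4675.325ms @ 36/7 + 389.61ms (3/7)
10. 5064.935ms @ 39/7 + 389.61ms (3/7)

note 7 onset = 30/7b = 3896.104ms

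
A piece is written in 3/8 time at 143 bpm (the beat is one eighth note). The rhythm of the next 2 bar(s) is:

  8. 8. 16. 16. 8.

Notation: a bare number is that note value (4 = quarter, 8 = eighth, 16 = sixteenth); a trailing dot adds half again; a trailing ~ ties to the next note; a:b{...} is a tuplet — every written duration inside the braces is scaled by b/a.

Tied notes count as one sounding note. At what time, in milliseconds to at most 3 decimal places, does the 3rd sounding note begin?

note 3 onset = 3b = 1258.741ms

1. 0.0ms @ 0 + 629.371ms (3/2)
2. 629.371ms @ 3/2 + 629.371ms (3/2)
3. 1258.741ms @ 3 + 314.685ms (3/4)
4. 1573.427ms @ 15/4 + 314.685ms (3/4)
5. 1888.112ms @ 9/2 + 629.371ms (3/2)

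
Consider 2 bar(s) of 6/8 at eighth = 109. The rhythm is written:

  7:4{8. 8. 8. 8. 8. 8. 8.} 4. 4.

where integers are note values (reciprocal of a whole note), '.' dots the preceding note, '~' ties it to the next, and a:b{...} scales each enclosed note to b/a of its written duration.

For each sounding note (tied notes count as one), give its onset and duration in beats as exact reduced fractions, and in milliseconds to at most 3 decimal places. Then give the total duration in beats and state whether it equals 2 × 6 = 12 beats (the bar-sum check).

1) 0.0ms=0b +471.822ms=6/7b
2) 471.822ms=6/7b +471.822ms=6/7b
3) 943.644ms=12/7b +471.822ms=6/7b
4) 1415.465ms=18/7b +471.822ms=6/7b
5) 1887.287ms=24/7b +471.822ms=6/7b
6) 2359.109ms=30/7b +471.822ms=6/7b
7) 2830.931ms=36/7b +471.822ms=6/7b
8) 3302.752ms=6b +1651.376ms=3b
9) 4954.128ms=9b +1651.376ms=3b
Σ=12b of 12 (109bpm 6/8) — PASS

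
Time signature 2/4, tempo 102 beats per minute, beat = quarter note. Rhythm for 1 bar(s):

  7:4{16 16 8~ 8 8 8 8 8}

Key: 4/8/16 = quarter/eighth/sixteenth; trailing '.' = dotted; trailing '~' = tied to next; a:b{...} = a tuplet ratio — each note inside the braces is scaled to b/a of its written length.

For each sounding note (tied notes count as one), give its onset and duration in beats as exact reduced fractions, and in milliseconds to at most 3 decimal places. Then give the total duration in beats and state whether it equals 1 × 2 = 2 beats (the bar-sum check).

1) 0.0ms=0b +84.034ms=1/7b
2) 84.034ms=1/7b +84.034ms=1/7b
3) 168.067ms=2/7b +336.134ms=4/7b
4) 504.202ms=6/7b +168.067ms=2/7b
5) 672.269ms=8/7b +168.067ms=2/7b
6) 840.336ms=10/7b +168.067ms=2/7b
7) 1008.403ms=12/7b +168.067ms=2/7b
Σ=2b of 2 (102bpm 2/4) — PASS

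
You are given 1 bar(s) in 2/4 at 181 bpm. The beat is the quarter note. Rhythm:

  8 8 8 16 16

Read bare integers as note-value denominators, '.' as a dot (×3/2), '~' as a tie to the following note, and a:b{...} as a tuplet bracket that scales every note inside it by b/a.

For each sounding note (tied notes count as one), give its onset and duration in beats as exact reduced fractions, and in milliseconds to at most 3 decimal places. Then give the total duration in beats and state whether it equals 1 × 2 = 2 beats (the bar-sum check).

1) 0.0ms=0b +165.746ms=1/2b
2) 165.746ms=1/2b +165.746ms=1/2b
3) 331.492ms=1b +165.746ms=1/2b
4) 497.238ms=3/2b +82.873ms=1/4b
5) 580.11ms=7/4b +82.873ms=1/4b
Σ=2b of 2 (181bpm 2/4) — PASS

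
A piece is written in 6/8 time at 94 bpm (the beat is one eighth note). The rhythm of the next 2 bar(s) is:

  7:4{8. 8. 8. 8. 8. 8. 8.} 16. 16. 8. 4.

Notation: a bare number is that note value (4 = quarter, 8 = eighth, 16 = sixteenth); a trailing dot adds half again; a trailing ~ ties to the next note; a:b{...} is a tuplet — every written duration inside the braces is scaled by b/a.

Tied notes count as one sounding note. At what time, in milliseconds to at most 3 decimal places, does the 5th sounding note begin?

note 5 onset = 24/7b = 2188.45ms

1. 0.0ms @ 0 + 547.112ms (6/7)
2. 547.112ms @ 6/7 + 547.112ms (6/7)
3. 1094.225ms @ 12/7 + 547.112ms (6/7)
4. 1641.337ms @ 18/7 + 547.112ms (6/7)
5. 2188.45ms @ 24/7 + 547.112ms (6/7)
6. 2735.562ms @ 30/7 + 547.112ms (6/7)
7. 3282.675ms @ 36/7 + 547.112ms (6/7)
8. 3829.787ms @ 6 + 478.723ms (3/4)
9. 4308.511ms @ 27/4 + 478.723ms (3/4)
10. 4787.234ms @ 15/2 + 957.447ms (3/2)
11. 5744.681ms @ 9 + 1914.894ms (3)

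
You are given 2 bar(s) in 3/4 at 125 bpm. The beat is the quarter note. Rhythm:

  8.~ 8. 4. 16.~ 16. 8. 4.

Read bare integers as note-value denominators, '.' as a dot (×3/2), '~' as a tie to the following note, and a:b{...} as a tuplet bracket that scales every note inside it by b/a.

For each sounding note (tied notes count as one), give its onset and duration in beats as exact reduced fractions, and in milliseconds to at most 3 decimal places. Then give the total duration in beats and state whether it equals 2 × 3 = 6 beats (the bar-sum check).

1) 0.0ms=0b +720.0ms=3/2b
2) 720.0ms=3/2b +720.0ms=3/2b
3) 1440.0ms=3b +360.0ms=3/4b
4) 1800.0ms=15/4b +360.0ms=3/4b
5) 2160.0ms=9/2b +720.0ms=3/2b
Σ=6b of 6 (125bpm 3/4) — PASS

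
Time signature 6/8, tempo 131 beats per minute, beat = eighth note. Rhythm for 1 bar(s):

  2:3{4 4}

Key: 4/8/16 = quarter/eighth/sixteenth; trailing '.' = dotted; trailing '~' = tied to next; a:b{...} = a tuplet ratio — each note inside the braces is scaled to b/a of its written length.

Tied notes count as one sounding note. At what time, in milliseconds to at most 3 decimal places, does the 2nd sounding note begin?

note 2 onset = 3b = 1374.046ms

1. 0.0ms @ 0 + 1374.046ms (3)
2. 1374.046ms @ 3 + 1374.046ms (3)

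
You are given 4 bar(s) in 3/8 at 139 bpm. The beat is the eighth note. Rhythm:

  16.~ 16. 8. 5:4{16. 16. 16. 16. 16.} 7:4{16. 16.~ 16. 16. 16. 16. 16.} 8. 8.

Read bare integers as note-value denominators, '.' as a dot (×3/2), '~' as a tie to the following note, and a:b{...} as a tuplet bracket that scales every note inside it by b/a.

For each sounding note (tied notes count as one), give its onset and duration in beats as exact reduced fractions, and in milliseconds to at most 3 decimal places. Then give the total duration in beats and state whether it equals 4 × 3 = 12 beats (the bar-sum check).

1) 0.0ms=0b +647.482ms=3/2b
2) 647.482ms=3/2b +647.482ms=3/2b
3) 1294.964ms=3b +258.993ms=3/5b
4) 1553.957ms=18/5b +258.993ms=3/5b
5) 1812.95ms=21/5b +258.993ms=3/5b
6) 2071.942ms=24/5b +258.993ms=3/5b
7) 2330.935ms=27/5b +258.993ms=3/5b
8) 2589.928ms=6b +184.995ms=3/7b
9) 2774.923ms=45/7b +369.99ms=6/7b
10) 3144.913ms=51/7b +184.995ms=3/7b
11) 3329.908ms=54/7b +184.995ms=3/7b
12) 3514.902ms=57/7b +184.995ms=3/7b
13) 3699.897ms=60/7b +184.995ms=3/7b
14) 3884.892ms=9b +647.482ms=3/2b
15) 4532.374ms=21/2b +647.482ms=3/2b
Σ=12b of 12 (139bpm 3/8) — PASS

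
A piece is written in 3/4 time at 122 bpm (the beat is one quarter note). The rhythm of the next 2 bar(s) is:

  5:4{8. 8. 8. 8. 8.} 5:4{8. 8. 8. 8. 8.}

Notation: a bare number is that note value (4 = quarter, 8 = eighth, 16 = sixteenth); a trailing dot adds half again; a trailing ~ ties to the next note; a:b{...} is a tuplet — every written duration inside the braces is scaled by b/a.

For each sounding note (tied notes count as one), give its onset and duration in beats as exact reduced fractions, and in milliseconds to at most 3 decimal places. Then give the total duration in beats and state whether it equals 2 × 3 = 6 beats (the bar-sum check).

1) 0.0ms=0b +295.082ms=3/5b
2) 295.082ms=3/5b +295.082ms=3/5b
3) 590.164ms=6/5b +295.082ms=3/5b
4) 885.246ms=9/5b +295.082ms=3/5b
5) 1180.328ms=12/5b +295.082ms=3/5b
6) 1475.41ms=3b +295.082ms=3/5b
7) 1770.492ms=18/5b +295.082ms=3/5b
8) 2065.574ms=21/5b +295.082ms=3/5b
9) 2360.656ms=24/5b +295.082ms=3/5b
10) 2655.738ms=27/5b +295.082ms=3/5b
Σ=6b of 6 (122bpm 3/4) — PASS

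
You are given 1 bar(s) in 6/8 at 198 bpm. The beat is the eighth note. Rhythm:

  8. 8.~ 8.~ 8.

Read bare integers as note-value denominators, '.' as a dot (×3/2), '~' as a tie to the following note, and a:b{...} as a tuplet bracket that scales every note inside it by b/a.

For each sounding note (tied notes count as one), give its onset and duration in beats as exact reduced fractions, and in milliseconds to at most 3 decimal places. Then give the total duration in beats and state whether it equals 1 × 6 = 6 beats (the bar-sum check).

1) 0.0ms=0b +454.545ms=3/2b
2) 454.545ms=3/2b +1363.636ms=9/2b
Σ=6b of 6 (198bpm 6/8) — PASS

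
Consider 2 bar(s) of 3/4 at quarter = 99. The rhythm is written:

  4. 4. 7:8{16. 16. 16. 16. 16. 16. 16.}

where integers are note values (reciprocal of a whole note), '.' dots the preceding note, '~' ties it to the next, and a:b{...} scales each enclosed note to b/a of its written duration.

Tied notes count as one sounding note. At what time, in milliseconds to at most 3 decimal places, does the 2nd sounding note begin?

note 2 onset = 3/2b = 909.091ms

1. 0.0ms @ 0 + 909.091ms (3/2)
2. 909.091ms @ 3/2 + 909.091ms (3/2)
3. 1818.182ms @ 3 + 259.74ms (3/7)
4. 2077.922ms @ 24/7 + 259.74ms (3/7)
5. 2337.662ms @ 27/7 + 259.74ms (3/7)
6. 2597.403ms @ 30/7 + 259.74ms (3/7)
7. 2857.143ms @ 33/7 + 259.74ms (3/7)
8. 3116.883ms @ 36/7 + 259.74ms (3/7)
9. 3376.623ms @ 39/7 + 259.74ms (3/7)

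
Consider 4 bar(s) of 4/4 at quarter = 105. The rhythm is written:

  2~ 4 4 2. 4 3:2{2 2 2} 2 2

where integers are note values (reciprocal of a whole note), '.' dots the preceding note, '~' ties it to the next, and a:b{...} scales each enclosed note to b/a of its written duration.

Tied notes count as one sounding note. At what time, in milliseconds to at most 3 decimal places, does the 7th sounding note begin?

1. 0.0ms @ 0 + 1714.286ms (3)
2. 1714.286ms @ 3 + 571.429ms (1)
3. 2285.714ms @ 4 + 1714.286ms (3)
4. 4000.0ms @ 7 + 571.429ms (1)
5. 4571.429ms @ 8 + 761.905ms (4/3)
6. 5333.333ms @ 28/3 + 761.905ms (4/3)
7. 6095.238ms @ 32/3 + 761.905ms (4/3)
8. 6857.143ms @ 12 + 1142.857ms (2)
9. 8000.0ms @ 14 + 1142.857ms (2)

note 7 onset = 32/3b = 6095.238ms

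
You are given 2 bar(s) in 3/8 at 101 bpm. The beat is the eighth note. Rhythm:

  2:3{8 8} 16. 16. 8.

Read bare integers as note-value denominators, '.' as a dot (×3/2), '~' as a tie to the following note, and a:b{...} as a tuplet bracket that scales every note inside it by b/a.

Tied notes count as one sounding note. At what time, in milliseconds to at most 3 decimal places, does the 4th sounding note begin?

1. 0.0ms @ 0 + 891.089ms (3/2)
2. 891.089ms @ 3/2 + 891.089ms (3/2)
3. 1782.178ms @ 3 + 445.545ms (3/4)
4. 2227.723ms @ 15/4 + 445.545ms (3/4)
5. 2673.267ms @ 9/2 + 891.089ms (3/2)

note 4 onset = 15/4b = 2227.723ms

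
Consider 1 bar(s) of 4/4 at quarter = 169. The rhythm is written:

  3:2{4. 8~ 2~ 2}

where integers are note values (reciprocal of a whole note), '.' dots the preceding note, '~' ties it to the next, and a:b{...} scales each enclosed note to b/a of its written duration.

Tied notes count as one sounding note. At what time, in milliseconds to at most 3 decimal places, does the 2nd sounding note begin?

note 2 onset = 1b = 355.03ms

1. 0.0ms @ 0 + 355.03ms (1)
2. 355.03ms @ 1 + 1065.089ms (3)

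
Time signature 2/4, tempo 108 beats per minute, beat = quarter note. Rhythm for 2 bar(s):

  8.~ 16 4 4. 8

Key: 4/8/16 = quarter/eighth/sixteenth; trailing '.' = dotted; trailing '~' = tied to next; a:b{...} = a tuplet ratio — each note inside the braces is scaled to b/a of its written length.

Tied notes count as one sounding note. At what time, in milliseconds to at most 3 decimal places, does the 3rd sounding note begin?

note 3 onset = 2b = 1111.111ms

1. 0.0ms @ 0 + 555.556ms (1)
2. 555.556ms @ 1 + 555.556ms (1)
3. 1111.111ms @ 2 + 833.333ms (3/2)
4. 1944.444ms @ 7/2 + 277.778ms (1/2)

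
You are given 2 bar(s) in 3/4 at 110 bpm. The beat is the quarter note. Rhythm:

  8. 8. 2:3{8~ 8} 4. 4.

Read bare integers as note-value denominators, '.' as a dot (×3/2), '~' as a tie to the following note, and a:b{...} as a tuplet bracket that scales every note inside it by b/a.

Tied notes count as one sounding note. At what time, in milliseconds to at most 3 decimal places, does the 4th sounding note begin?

note 4 onset = 3b = 1636.364ms

1. 0.0ms @ 0 + 409.091ms (3/4)
2. 409.091ms @ 3/4 + 409.091ms (3/4)
3. 818.182ms @ 3/2 + 818.182ms (3/2)
4. 1636.364ms @ 3 + 818.182ms (3/2)
5. 2454.545ms @ 9/2 + 818.182ms (3/2)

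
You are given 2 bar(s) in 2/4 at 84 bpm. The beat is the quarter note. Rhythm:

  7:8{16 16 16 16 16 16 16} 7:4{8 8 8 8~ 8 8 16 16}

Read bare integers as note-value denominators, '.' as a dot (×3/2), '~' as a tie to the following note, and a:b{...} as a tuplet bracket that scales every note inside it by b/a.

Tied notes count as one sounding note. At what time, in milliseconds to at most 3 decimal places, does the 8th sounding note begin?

1. 0.0ms @ 0 + 204.082ms (2/7)
2. 204.082ms @ 2/7 + 204.082ms (2/7)
3. 408.163ms @ 4/7 + 204.082ms (2/7)
4. 612.245ms @ 6/7 + 204.082ms (2/7)
5. 816.327ms @ 8/7 + 204.082ms (2/7)
6. 1020.408ms @ 10/7 + 204.082ms (2/7)
7. 1224.49ms @ 12/7 + 204.082ms (2/7)
8. 1428.571ms @ 2 + 204.082ms (2/7)
9. 1632.653ms @ 16/7 + 204.082ms (2/7)
10. 1836.735ms @ 18/7 + 204.082ms (2/7)
11. 2040.816ms @ 20/7 + 408.163ms (4/7)
12. 2448.98ms @ 24/7 + 204.082ms (2/7)
13. 2653.061ms @ 26/7 + 102.041ms (1/7)
14. 2755.102ms @ 27/7 + 102.041ms (1/7)

note 8 onset = 2b = 1428.571ms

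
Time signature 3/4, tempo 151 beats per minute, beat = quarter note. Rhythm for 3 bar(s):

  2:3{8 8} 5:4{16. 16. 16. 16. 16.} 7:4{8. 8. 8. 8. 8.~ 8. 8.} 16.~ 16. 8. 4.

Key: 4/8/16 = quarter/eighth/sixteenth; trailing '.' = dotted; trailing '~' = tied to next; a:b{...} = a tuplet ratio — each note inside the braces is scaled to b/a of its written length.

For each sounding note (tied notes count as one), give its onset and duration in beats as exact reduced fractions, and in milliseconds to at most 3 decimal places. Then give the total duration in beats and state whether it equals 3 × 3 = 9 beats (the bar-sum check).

1) 0.0ms=0b +298.013ms=3/4b
2) 298.013ms=3/4b +298.013ms=3/4b
3) 596.026ms=3/2b +119.205ms=3/10b
4) 715.232ms=9/5b +119.205ms=3/10b
5) 834.437ms=21/10b +119.205ms=3/10b
6) 953.642ms=12/5b +119.205ms=3/10b
7) 1072.848ms=27/10b +119.205ms=3/10b
8) 1192.053ms=3b +170.293ms=3/7b
9) 1362.346ms=24/7b +170.293ms=3/7b
10) 1532.64ms=27/7b +170.293ms=3/7b
11) 1702.933ms=30/7b +170.293ms=3/7b
12) 1873.226ms=33/7b +340.587ms=6/7b
13) 2213.813ms=39/7b +170.293ms=3/7b
14) 2384.106ms=6b +298.013ms=3/4b
15) 2682.119ms=27/4b +298.013ms=3/4b
16) 2980.132ms=15/2b +596.026ms=3/2b
Σ=9b of 9 (151bpm 3/4) — PASS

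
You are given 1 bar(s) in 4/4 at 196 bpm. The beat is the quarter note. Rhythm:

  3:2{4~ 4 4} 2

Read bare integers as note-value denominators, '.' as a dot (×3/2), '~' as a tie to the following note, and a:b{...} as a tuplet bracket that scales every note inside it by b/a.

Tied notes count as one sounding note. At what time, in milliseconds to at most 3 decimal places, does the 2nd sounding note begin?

note 2 onset = 4/3b = 408.163ms

1. 0.0ms @ 0 + 408.163ms (4/3)
2. 408.163ms @ 4/3 + 204.082ms (2/3)
3. 612.245ms @ 2 + 612.245ms (2)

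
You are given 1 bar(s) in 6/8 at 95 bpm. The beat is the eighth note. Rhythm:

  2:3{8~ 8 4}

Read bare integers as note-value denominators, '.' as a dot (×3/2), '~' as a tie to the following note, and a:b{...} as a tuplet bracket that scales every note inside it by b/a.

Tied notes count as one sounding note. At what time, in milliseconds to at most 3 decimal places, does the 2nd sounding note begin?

note 2 onset = 3b = 1894.737ms

1. 0.0ms @ 0 + 1894.737ms (3)
2. 1894.737ms @ 3 + 1894.737ms (3)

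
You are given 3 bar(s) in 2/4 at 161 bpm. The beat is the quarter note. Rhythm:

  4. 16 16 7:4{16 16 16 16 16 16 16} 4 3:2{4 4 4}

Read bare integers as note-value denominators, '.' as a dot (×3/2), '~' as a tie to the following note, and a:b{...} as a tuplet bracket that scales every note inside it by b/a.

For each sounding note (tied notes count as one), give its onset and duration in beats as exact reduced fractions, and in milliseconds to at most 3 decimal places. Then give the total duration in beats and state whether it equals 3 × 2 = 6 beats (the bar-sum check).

1) 0.0ms=0b +559.006ms=3/2b
2) 559.006ms=3/2b +93.168ms=1/4b
3) 652.174ms=7/4b +93.168ms=1/4b
4) 745.342ms=2b +53.239ms=1/7b
5) 798.58ms=15/7b +53.239ms=1/7b
6) 851.819ms=16/7b +53.239ms=1/7b
7) 905.058ms=17/7b +53.239ms=1/7b
8) 958.296ms=18/7b +53.239ms=1/7b
9) 1011.535ms=19/7b +53.239ms=1/7b
10) 1064.774ms=20/7b +53.239ms=1/7b
11) 1118.012ms=3b +372.671ms=1b
12) 1490.683ms=4b +248.447ms=2/3b
13) 1739.13ms=14/3b +248.447ms=2/3b
14) 1987.578ms=16/3b +248.447ms=2/3b
Σ=6b of 6 (161bpm 2/4) — PASS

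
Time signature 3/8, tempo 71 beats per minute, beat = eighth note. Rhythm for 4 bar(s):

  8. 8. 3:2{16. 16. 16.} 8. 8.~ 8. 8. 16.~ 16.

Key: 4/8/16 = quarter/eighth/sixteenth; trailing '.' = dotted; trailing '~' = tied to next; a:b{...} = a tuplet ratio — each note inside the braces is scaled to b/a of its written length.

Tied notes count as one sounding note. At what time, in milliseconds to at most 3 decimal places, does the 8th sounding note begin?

note 8 onset = 9b = 7605.634ms

1. 0.0ms @ 0 + 1267.606ms (3/2)
2. 1267.606ms @ 3/2 + 1267.606ms (3/2)
3. 2535.211ms @ 3 + 422.535ms (1/2)
4. 2957.746ms @ 7/2 + 422.535ms (1/2)
5. 3380.282ms @ 4 + 422.535ms (1/2)
6. 3802.817ms @ 9/2 + 1267.606ms (3/2)
7. 5070.423ms @ 6 + 2535.211ms (3)
8. 7605.634ms @ 9 + 1267.606ms (3/2)
9. 8873.239ms @ 21/2 + 1267.606ms (3/2)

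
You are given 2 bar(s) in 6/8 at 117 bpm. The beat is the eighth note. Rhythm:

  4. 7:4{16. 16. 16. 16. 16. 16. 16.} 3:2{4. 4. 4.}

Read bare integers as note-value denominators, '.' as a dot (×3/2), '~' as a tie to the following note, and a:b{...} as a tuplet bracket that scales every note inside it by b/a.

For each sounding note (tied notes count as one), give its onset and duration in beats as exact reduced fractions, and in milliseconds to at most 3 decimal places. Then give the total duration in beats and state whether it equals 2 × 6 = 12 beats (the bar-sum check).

1) 0.0ms=0b +1538.462ms=3b
2) 1538.462ms=3b +219.78ms=3/7b
3) 1758.242ms=24/7b +219.78ms=3/7b
4) 1978.022ms=27/7b +219.78ms=3/7b
5) 2197.802ms=30/7b +219.78ms=3/7b
6) 2417.582ms=33/7b +219.78ms=3/7b
7) 2637.363ms=36/7b +219.78ms=3/7b
8) 2857.143ms=39/7b +219.78ms=3/7b
9) 3076.923ms=6b +1025.641ms=2b
10) 4102.564ms=8b +1025.641ms=2b
11) 5128.205ms=10b +1025.641ms=2b
Σ=12b of 12 (117bpm 6/8) — PASS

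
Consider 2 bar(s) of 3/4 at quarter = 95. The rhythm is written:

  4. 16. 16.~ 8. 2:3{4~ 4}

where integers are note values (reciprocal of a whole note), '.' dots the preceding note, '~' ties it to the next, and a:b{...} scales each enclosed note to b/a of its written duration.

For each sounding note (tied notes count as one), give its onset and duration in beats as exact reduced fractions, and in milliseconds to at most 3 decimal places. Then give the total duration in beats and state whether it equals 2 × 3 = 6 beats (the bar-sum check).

1) 0.0ms=0b +947.368ms=3/2b
2) 947.368ms=3/2b +236.842ms=3/8b
3) 1184.211ms=15/8b +710.526ms=9/8b
4) 1894.737ms=3b +1894.737ms=3b
Σ=6b of 6 (95bpm 3/4) — PASS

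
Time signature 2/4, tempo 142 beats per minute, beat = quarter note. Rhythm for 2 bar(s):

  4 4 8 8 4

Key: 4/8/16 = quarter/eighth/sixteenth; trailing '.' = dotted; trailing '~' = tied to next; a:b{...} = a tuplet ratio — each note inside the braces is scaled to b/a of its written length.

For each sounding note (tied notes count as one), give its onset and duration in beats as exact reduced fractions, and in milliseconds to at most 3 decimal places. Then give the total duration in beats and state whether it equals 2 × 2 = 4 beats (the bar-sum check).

1) 0.0ms=0b +422.535ms=1b
2) 422.535ms=1b +422.535ms=1b
3) 845.07ms=2b +211.268ms=1/2b
4) 1056.338ms=5/2b +211.268ms=1/2b
5) 1267.606ms=3b +422.535ms=1b
Σ=4b of 4 (142bpm 2/4) — PASS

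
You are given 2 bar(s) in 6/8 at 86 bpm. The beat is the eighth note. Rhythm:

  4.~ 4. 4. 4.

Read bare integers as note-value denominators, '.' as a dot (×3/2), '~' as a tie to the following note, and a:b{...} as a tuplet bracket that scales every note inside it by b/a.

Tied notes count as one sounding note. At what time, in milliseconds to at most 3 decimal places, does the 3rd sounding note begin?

note 3 onset = 9b = 6279.07ms

1. 0.0ms @ 0 + 4186.047ms (6)
2. 4186.047ms @ 6 + 2093.023ms (3)
3. 6279.07ms @ 9 + 2093.023ms (3)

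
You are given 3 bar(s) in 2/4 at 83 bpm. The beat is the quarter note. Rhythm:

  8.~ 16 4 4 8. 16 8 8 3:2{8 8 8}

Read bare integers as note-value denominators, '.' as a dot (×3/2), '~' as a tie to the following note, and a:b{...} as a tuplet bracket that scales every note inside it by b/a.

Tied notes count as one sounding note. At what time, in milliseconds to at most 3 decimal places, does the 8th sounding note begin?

1. 0.0ms @ 0 + 722.892ms (1)
2. 722.892ms @ 1 + 722.892ms (1)
3. 1445.783ms @ 2 + 722.892ms (1)
4. 2168.675ms @ 3 + 542.169ms (3/4)
5. 2710.843ms @ 15/4 + 180.723ms (1/4)
6. 2891.566ms @ 4 + 361.446ms (1/2)
7. 3253.012ms @ 9/2 + 361.446ms (1/2)
8. 3614.458ms @ 5 + 240.964ms (1/3)
9. 3855.422ms @ 16/3 + 240.964ms (1/3)
10. 4096.386ms @ 17/3 + 240.964ms (1/3)

note 8 onset = 5b = 3614.458ms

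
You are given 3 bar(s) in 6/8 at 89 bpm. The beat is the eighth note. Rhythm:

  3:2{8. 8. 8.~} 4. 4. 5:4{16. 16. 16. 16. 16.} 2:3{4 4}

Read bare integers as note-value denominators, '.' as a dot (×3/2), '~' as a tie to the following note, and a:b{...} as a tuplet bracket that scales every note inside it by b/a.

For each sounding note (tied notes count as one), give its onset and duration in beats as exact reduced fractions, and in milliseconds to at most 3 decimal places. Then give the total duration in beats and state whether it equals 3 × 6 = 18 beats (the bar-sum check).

1) 0.0ms=0b +674.157ms=1b
2) 674.157ms=1b +674.157ms=1b
3) 1348.315ms=2b +2696.629ms=4b
4) 4044.944ms=6b +2022.472ms=3b
5) 6067.416ms=9b +404.494ms=3/5b
6) 6471.91ms=48/5b +404.494ms=3/5b
7) 6876.404ms=51/5b +404.494ms=3/5b
8) 7280.899ms=54/5b +404.494ms=3/5b
9) 7685.393ms=57/5b +404.494ms=3/5b
10) 8089.888ms=12b +2022.472ms=3b
11) 10112.36ms=15b +2022.472ms=3b
Σ=18b of 18 (89bpm 6/8) — PASS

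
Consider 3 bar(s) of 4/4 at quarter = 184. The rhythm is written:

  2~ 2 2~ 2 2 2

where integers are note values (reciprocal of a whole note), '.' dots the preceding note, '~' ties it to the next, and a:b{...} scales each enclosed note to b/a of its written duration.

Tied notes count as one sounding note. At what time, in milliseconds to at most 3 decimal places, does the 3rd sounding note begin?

note 3 onset = 8b = 2608.696ms

1. 0.0ms @ 0 + 1304.348ms (4)
2. 1304.348ms @ 4 + 1304.348ms (4)
3. 2608.696ms @ 8 + 652.174ms (2)
4. 3260.87ms @ 10 + 652.174ms (2)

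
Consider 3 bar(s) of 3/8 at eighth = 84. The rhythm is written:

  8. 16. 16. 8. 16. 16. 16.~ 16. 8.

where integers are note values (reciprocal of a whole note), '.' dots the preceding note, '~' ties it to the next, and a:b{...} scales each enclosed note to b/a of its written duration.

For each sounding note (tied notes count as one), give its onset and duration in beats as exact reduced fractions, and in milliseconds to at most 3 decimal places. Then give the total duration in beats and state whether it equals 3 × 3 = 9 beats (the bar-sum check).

1) 0.0ms=0b +1071.429ms=3/2b
2) 1071.429ms=3/2b +535.714ms=3/4b
3) 1607.143ms=9/4b +535.714ms=3/4b
4) 2142.857ms=3b +1071.429ms=3/2b
5) 3214.286ms=9/2b +535.714ms=3/4b
6) 3750.0ms=21/4b +535.714ms=3/4b
7) 4285.714ms=6b +1071.429ms=3/2b
8) 5357.143ms=15/2b +1071.429ms=3/2b
Σ=9b of 9 (84bpm 3/8) — PASS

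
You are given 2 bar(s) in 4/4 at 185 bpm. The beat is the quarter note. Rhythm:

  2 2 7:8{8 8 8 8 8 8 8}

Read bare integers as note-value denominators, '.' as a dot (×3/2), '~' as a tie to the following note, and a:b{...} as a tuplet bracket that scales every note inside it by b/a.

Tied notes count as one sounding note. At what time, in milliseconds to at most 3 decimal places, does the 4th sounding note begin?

note 4 onset = 32/7b = 1482.625ms

1. 0.0ms @ 0 + 648.649ms (2)
2. 648.649ms @ 2 + 648.649ms (2)
3. 1297.297ms @ 4 + 185.328ms (4/7)
4. 1482.625ms @ 32/7 + 185.328ms (4/7)
5. 1667.954ms @ 36/7 + 185.328ms (4/7)
6. 1853.282ms @ 40/7 + 185.328ms (4/7)
7. 2038.61ms @ 44/7 + 185.328ms (4/7)
8. 2223.938ms @ 48/7 + 185.328ms (4/7)
9. 2409.266ms @ 52/7 + 185.328ms (4/7)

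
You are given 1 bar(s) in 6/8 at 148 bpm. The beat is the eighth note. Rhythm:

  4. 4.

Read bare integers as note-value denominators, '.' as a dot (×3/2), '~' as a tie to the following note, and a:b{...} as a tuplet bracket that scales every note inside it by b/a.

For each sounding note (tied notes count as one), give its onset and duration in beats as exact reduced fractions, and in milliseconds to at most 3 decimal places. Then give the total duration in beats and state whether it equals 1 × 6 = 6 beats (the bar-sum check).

1) 0.0ms=0b +1216.216ms=3b
2) 1216.216ms=3b +1216.216ms=3b
Σ=6b of 6 (148bpm 6/8) — PASS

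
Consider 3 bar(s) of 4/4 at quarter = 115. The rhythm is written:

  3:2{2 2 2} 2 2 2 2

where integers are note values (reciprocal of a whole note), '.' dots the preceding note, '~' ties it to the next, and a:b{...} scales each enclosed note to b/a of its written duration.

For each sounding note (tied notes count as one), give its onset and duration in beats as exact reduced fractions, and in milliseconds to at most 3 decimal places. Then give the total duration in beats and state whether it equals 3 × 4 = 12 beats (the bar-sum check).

1) 0.0ms=0b +695.652ms=4/3b
2) 695.652ms=4/3b +695.652ms=4/3b
3) 1391.304ms=8/3b +695.652ms=4/3b
4) 2086.957ms=4b +1043.478ms=2b
5) 3130.435ms=6b +1043.478ms=2b
6) 4173.913ms=8b +1043.478ms=2b
7) 5217.391ms=10b +1043.478ms=2b
Σ=12b of 12 (115bpm 4/4) — PASS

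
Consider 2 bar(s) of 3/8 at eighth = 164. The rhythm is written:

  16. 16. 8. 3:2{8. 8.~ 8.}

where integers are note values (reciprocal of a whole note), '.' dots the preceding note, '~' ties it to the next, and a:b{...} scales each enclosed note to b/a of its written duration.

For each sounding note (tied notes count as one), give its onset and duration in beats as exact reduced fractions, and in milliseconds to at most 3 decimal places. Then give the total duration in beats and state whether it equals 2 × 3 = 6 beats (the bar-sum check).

1) 0.0ms=0b +274.39ms=3/4b
2) 274.39ms=3/4b +274.39ms=3/4b
3) 548.78ms=3/2b +548.78ms=3/2b
4) 1097.561ms=3b +365.854ms=1b
5) 1463.415ms=4b +731.707ms=2b
Σ=6b of 6 (164bpm 3/8) — PASS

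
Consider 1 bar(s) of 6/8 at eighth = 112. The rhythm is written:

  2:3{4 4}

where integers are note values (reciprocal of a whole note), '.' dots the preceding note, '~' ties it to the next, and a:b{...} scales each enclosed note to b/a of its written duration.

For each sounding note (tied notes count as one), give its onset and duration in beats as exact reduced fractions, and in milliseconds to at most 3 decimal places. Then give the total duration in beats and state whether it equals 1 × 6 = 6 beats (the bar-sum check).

1) 0.0ms=0b +1607.143ms=3b
2) 1607.143ms=3b +1607.143ms=3b
Σ=6b of 6 (112bpm 6/8) — PASS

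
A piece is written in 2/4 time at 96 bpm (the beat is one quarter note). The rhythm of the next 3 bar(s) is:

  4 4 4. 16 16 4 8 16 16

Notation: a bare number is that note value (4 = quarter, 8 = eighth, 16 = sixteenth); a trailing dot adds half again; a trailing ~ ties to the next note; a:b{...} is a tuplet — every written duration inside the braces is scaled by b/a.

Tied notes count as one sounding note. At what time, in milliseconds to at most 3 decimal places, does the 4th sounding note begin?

note 4 onset = 7/2b = 2187.5ms

1. 0.0ms @ 0 + 625.0ms (1)
2. 625.0ms @ 1 + 625.0ms (1)
3. 1250.0ms @ 2 + 937.5ms (3/2)
4. 2187.5ms @ 7/2 + 156.25ms (1/4)
5. 2343.75ms @ 15/4 + 156.25ms (1/4)
6. 2500.0ms @ 4 + 625.0ms (1)
7. 3125.0ms @ 5 + 312.5ms (1/2)
8. 3437.5ms @ 11/2 + 156.25ms (1/4)
9. 3593.75ms @ 23/4 + 156.25ms (1/4)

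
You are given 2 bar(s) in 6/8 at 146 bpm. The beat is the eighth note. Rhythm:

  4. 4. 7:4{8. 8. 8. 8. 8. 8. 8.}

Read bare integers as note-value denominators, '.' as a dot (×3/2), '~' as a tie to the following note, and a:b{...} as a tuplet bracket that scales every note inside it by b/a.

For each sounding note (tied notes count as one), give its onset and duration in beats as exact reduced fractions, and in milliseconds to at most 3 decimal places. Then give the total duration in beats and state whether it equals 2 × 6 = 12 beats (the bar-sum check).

1) 0.0ms=0b +1232.877ms=3b
2) 1232.877ms=3b +1232.877ms=3b
3) 2465.753ms=6b +352.25ms=6/7b
4) 2818.004ms=48/7b +352.25ms=6/7b
5) 3170.254ms=54/7b +352.25ms=6/7b
6) 3522.505ms=60/7b +352.25ms=6/7b
7) 3874.755ms=66/7b +352.25ms=6/7b
8) 4227.006ms=72/7b +352.25ms=6/7b
9) 4579.256ms=78/7b +352.25ms=6/7b
Σ=12b of 12 (146bpm 6/8) — PASS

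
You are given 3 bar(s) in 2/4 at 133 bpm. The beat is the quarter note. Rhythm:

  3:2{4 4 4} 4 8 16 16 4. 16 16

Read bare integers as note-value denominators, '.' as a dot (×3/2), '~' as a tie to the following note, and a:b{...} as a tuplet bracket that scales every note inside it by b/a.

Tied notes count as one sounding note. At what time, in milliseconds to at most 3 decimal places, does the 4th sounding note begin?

1. 0.0ms @ 0 + 300.752ms (2/3)
2. 300.752ms @ 2/3 + 300.752ms (2/3)
3. 601.504ms @ 4/3 + 300.752ms (2/3)
4. 902.256ms @ 2 + 451.128ms (1)
5. 1353.383ms @ 3 + 225.564ms (1/2)
6. 1578.947ms @ 7/2 + 112.782ms (1/4)
7. 1691.729ms @ 15/4 + 112.782ms (1/4)
8. 1804.511ms @ 4 + 676.692ms (3/2)
9. 2481.203ms @ 11/2 + 112.782ms (1/4)
10. 2593.985ms @ 23/4 + 112.782ms (1/4)

note 4 onset = 2b = 902.256ms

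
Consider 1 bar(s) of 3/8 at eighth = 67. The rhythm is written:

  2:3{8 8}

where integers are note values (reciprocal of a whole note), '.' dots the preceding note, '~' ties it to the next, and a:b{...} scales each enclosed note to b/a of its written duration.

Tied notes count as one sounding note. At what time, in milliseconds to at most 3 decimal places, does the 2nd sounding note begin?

1. 0.0ms @ 0 + 1343.284ms (3/2)
2. 1343.284ms @ 3/2 + 1343.284ms (3/2)

note 2 onset = 3/2b = 1343.284ms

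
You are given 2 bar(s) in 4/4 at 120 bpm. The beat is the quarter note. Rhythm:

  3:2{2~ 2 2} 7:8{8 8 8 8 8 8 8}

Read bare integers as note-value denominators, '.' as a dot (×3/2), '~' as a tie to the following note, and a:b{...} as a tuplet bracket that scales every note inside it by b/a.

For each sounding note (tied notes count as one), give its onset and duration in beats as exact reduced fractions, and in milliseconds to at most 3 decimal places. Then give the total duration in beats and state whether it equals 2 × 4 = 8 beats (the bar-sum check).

1) 0.0ms=0b +1333.333ms=8/3b
2) 1333.333ms=8/3b +666.667ms=4/3b
3) 2000.0ms=4b +285.714ms=4/7b
4) 2285.714ms=32/7b +285.714ms=4/7b
5) 2571.429ms=36/7b +285.714ms=4/7b
6) 2857.143ms=40/7b +285.714ms=4/7b
7) 3142.857ms=44/7b +285.714ms=4/7b
8) 3428.571ms=48/7b +285.714ms=4/7b
9) 3714.286ms=52/7b +285.714ms=4/7b
Σ=8b of 8 (120bpm 4/4) — PASS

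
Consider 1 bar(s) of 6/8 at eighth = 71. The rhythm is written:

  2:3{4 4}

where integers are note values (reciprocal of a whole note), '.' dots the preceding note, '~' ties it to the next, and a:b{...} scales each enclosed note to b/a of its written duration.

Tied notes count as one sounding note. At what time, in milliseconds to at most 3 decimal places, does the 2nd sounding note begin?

note 2 onset = 3b = 2535.211ms

1. 0.0ms @ 0 + 2535.211ms (3)
2. 2535.211ms @ 3 + 2535.211ms (3)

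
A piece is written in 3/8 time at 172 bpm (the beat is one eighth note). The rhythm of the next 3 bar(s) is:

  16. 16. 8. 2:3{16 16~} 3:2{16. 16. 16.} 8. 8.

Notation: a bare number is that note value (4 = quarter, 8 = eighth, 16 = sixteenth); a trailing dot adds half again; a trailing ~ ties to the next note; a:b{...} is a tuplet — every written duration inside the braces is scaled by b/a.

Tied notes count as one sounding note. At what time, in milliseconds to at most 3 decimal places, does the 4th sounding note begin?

note 4 onset = 3b = 1046.512ms

1. 0.0ms @ 0 + 261.628ms (3/4)
2. 261.628ms @ 3/4 + 261.628ms (3/4)
3. 523.256ms @ 3/2 + 523.256ms (3/2)
4. 1046.512ms @ 3 + 261.628ms (3/4)
5. 1308.14ms @ 15/4 + 436.047ms (5/4)
6. 1744.186ms @ 5 + 174.419ms (1/2)
7. 1918.605ms @ 11/2 + 174.419ms (1/2)
8. 2093.023ms @ 6 + 523.256ms (3/2)
9. 2616.279ms @ 15/2 + 523.256ms (3/2)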